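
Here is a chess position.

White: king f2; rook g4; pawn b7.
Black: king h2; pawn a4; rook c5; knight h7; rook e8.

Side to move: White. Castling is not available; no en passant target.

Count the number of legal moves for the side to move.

White to move; king on f2.
In check: no.
Legal moves: Rg8, Rg7, Rg6, Rg5, Rh4#, Rf4, Re4, Rd4, Rc4, Rb4, Rxa4, Rg3, Rg2+, Rg1, Kf3, Kf1, b8=Q+, b8=R, b8=B+, b8=N.
Count: 20.

20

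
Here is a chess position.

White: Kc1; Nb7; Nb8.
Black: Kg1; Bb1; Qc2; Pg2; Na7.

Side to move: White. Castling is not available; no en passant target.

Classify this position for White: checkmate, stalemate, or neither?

checkmate

White to move; white king on c1.
In check: yes, from the black queen on c2.
King squares — b1: attacked by Qc2; d1: attacked by Qc2; b2: attacked by Qc2; c2: attacked by Bb1; d2: attacked by Qc2.
Legal moves for White: none.
In check with no legal moves → checkmate.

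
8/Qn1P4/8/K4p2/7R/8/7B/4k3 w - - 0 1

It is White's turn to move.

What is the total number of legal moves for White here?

6

White to move; king on a5.
In check: yes, from the black knight on b7.
Legal moves: Kb6, Ka6, Kb5, Kb4, Ka4, Qxb7.
Count: 6.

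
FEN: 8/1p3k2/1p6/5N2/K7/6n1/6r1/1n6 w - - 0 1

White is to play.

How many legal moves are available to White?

White to move; king on a4.
In check: no.
Legal moves: Ng7, Ne7, Nh6+, Nd6+, Nh4, Nd4, Nxg3, Ne3, Kb5, Kb4, Kb3.
Count: 11.

11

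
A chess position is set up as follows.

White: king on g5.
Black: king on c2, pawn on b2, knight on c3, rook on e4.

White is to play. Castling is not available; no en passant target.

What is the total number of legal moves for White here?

5

White to move; king on g5.
In check: no.
Legal moves: Kh6, Kg6, Kf6, Kh5, Kf5.
Count: 5.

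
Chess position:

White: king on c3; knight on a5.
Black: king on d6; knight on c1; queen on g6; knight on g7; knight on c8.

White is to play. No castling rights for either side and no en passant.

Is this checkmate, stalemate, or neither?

neither

White to move; white king on c3.
In check: no.
Legal moves for White: Nb7+, Nc6, Nc4+, Nb3, Kd4, Kc4, Kb4, Kd2, Kb2.
White has 9 legal moves and is not in check → neither.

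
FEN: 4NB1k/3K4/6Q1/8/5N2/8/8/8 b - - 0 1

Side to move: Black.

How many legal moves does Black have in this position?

Black to move; king on h8.
In check: no.
Legal moves: none.
Count: 0.

0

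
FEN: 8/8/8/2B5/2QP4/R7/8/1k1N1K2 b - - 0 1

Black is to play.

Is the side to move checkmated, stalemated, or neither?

stalemate

Black to move; black king on b1.
In check: no.
King squares — a1: attacked by Ra3; c1: attacked by Qc4; a2: attacked by Ra3; b2: attacked by Nd1; c2: attacked by Qc4.
Legal moves for Black: none.
Not in check and no legal moves → stalemate.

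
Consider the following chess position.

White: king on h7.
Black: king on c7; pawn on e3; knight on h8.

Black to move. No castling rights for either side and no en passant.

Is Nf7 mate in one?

no

After Nf7: white king on h7; in check: no.
White is not in check, so this cannot be checkmate.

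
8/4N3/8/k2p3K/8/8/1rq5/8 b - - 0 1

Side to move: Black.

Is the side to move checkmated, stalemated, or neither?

Black to move; black king on a5.
In check: no.
Legal moves for Black include: Kb6, Ka6, Kb5, Kb4, Ka4, Qc8, Qh7+, Qc7, Qg6+, Qc6, Qf5+, Qc5, Qe4, Qc4, Qa4, Qd3, Qc3, Qb3, ... (list truncated; more exist).
Black has legal moves and is not in check → neither.

neither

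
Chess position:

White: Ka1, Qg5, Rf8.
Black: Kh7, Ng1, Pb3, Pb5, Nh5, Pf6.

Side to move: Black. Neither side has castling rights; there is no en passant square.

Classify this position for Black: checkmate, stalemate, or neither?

neither

Black to move; black king on h7.
In check: no.
Legal moves for Black: Ng7, Nf4, Ng3, Nh3, Nf3, Ne2, fxg5, f5, b4, b2+.
Black has 10 legal moves and is not in check → neither.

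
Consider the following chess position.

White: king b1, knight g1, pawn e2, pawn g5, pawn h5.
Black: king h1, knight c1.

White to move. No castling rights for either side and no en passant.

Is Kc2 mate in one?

no

After Kc2: black king on h1; in check: no.
Black is not in check, so this cannot be checkmate.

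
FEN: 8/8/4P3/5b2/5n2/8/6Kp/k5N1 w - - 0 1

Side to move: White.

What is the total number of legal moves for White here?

6

White to move; king on g2.
In check: yes, from the black knight on f4.
Legal moves: Kg3, Kf3, Kxh2, Kf2, Kh1, Kf1.
Count: 6.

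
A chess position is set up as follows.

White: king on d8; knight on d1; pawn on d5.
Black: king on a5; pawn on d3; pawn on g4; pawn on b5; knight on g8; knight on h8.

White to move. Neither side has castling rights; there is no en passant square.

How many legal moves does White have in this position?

White to move; king on d8.
In check: no.
Legal moves: Ke8, Kc8, Kd7, Kc7, Ne3, Nc3, Nf2, Nb2, d6.
Count: 9.

9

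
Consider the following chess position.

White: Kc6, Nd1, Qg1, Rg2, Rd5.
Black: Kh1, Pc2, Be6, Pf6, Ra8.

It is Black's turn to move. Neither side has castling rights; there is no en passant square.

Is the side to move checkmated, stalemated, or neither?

checkmate

Black to move; black king on h1.
In check: yes, from the white queen on g1.
King squares — g1: attacked by Rg2; g2: attacked by Qg1; h2: attacked by Qg1.
Legal moves for Black: none.
In check with no legal moves → checkmate.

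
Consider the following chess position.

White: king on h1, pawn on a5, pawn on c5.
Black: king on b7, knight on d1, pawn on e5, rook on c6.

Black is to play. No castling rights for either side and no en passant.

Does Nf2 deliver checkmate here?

no

After Nf2: white king on h1; in check: yes, from the black knight on f2.
White has 3 legal replies: Kh2, Kg2, Kg1.
In check but a legal move exists → not checkmate.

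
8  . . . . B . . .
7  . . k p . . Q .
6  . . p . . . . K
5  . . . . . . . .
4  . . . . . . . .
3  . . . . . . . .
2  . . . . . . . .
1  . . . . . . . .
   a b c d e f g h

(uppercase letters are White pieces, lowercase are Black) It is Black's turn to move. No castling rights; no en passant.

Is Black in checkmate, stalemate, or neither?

Black to move; black king on c7.
In check: no.
Legal moves for Black: Kd8, Kc8, Kb8, Kb7, Kd6, Kb6, c5.
Black has 7 legal moves and is not in check → neither.

neither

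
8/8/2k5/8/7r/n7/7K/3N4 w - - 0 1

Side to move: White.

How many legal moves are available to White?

White to move; king on h2.
In check: yes, from the black rook on h4.
Legal moves: Kg3, Kg2, Kg1.
Count: 3.

3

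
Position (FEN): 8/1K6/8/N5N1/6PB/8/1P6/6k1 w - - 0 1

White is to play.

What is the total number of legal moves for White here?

White to move; king on b7.
In check: no.
Legal moves: Kc8, Kb8, Ka8, Kc7, Ka7, Kc6, Kb6, Ka6, Nh7, Nf7, Ne6, Ne4, Nh3+, Nf3+, Nc6, Nc4, Nb3, Bg3, Bf2+, Be1, b3, b4.
Count: 22.

22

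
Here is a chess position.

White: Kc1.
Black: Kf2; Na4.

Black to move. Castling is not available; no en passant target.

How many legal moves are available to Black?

Black to move; king on f2.
In check: no.
Legal moves: Nb6, Nc5, Nc3, Nb2, Kg3, Kf3, Ke3, Kg2, Ke2, Kg1, Kf1, Ke1.
Count: 12.

12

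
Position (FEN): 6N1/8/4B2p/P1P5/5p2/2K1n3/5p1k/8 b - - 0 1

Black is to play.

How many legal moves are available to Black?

Black to move; king on h2.
In check: no.
Legal moves: Nf5, Nd5+, Ng4, Nc4, Ng2, Nc2, Nf1, Nd1+, Kg3, Kg2, Kh1, Kg1, h5, f3, f1=Q, f1=R, f1=B, f1=N.
Count: 18.

18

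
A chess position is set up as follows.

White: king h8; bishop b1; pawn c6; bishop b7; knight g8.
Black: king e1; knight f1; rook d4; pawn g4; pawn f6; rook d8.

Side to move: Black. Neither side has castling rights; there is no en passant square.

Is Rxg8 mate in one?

After Rxg8: white king on h8; in check: yes, from the black rook on g8.
White has 2 legal replies: Kxg8, Kh7.
In check but a legal move exists → not checkmate.

no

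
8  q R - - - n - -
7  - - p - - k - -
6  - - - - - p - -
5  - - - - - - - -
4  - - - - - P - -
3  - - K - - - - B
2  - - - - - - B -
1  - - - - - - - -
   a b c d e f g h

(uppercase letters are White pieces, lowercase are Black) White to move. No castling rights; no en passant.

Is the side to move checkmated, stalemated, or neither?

White to move; white king on c3.
In check: no.
Legal moves for White include: Rxf8+, Re8, Rd8, Rc8, Rxa8, Rb7, Rb6, Rb5, Rb4, Rb3, Rb2, Rb1, Bc8, Bd7, Be6+, Bf5, Bg4, Kd4, ... (list truncated; more exist).
White has legal moves and is not in check → neither.

neither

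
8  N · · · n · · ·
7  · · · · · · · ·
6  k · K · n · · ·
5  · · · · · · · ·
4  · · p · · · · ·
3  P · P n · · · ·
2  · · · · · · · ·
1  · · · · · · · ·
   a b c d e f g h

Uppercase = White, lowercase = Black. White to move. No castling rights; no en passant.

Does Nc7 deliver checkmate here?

no

After Nc7: black king on a6; in check: yes, from the white knight on c7.
Black has 4 legal replies: Ka7, Ka5, N8xc7, N6xc7.
In check but a legal move exists → not checkmate.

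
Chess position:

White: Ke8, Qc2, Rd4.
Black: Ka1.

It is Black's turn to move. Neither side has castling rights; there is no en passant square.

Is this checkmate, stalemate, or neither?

Black to move; black king on a1.
In check: no.
King squares — b1: attacked by Qc2; a2: attacked by Qc2; b2: attacked by Qc2.
Legal moves for Black: none.
Not in check and no legal moves → stalemate.

stalemate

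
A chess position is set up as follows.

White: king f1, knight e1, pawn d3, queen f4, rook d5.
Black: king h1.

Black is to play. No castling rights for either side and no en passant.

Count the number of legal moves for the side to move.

Black to move; king on h1.
In check: no.
Legal moves: none.
Count: 0.

0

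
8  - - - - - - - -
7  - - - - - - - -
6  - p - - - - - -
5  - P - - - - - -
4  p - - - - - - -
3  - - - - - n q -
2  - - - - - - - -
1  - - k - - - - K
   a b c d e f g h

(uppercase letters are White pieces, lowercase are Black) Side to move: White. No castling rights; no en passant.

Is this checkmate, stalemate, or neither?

stalemate

White to move; white king on h1.
In check: no.
King squares — g1: attacked by Nf3; g2: attacked by Qg3; h2: attacked by Nf3.
Legal moves for White: none.
Not in check and no legal moves → stalemate.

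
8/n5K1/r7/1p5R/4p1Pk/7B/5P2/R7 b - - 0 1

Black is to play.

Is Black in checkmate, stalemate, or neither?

checkmate

Black to move; black king on h4.
In check: yes, from the white rook on h5.
King squares — g3: attacked by Pf2; h3: attacked by Rh5; g4: attacked by Bh3; g5: attacked by Rh5; h5: attacked by Pg4.
Legal moves for Black: none.
In check with no legal moves → checkmate.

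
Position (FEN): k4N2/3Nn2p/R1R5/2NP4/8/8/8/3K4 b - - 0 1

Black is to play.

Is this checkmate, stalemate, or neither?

Black to move; black king on a8.
In check: yes, from the white rook on a6.
King squares — a7: attacked by Ra6; b7: attacked by Nc5; b8: attacked by Nd7.
Legal moves for Black: none.
In check with no legal moves → checkmate.

checkmate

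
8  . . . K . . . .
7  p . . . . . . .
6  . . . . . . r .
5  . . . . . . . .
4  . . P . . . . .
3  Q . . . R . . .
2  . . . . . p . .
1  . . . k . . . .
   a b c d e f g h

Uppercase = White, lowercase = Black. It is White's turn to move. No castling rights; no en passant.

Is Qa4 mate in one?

After Qa4: black king on d1; in check: yes, from the white queen on a4.
Black has 2 legal replies: Kd2, Kc1.
In check but a legal move exists → not checkmate.

no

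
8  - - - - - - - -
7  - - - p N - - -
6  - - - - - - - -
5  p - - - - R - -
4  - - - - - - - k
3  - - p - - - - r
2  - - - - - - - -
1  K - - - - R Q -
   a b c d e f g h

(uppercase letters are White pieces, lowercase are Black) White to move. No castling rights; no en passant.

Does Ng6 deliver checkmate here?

yes

After Ng6: black king on h4; in check: yes, from the white knight on g6.
King squares — g3: attacked by Qg1; h3: own rook; g4: attacked by Qg1; g5: attacked by Qg1; h5: attacked by Rf5.
Black has no legal moves → checkmate.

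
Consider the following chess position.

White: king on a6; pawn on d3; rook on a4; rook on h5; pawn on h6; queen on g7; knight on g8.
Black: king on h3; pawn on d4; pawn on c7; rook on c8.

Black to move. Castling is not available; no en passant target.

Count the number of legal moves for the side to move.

Black to move; king on h3.
In check: yes, from the white rook on h5.
Legal moves: none.
Count: 0.

0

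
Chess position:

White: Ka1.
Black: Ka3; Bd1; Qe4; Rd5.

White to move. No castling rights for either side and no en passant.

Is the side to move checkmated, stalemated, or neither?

White to move; white king on a1.
In check: no.
King squares — b1: attacked by Qe4; a2: attacked by Ka3; b2: attacked by Ka3.
Legal moves for White: none.
Not in check and no legal moves → stalemate.

stalemate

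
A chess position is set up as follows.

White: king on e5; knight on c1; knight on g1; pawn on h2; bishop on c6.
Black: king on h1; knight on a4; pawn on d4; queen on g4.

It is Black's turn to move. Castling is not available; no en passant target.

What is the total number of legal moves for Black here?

Black to move; king on h1.
In check: yes, from the white bishop on c6.
Legal moves: Kxh2, Kxg1, Qe4+, Qf3, Qg2.
Count: 5.

5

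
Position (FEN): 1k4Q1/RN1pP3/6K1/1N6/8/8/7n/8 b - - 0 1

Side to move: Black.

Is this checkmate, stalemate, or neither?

checkmate

Black to move; black king on b8.
In check: yes, from the white queen on g8.
King squares — a7: attacked by Nb5; b7: attacked by Ra7; c7: attacked by Nb5; a8: attacked by Ra7; c8: attacked by Qg8.
Legal moves for Black: none.
In check with no legal moves → checkmate.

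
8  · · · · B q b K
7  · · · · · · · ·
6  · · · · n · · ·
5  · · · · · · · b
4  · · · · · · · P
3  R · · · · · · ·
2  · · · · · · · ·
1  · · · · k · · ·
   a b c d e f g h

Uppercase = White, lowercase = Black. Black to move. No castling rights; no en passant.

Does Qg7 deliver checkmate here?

After Qg7: white king on h8; in check: yes, from the black queen on g7.
King squares — g7: attacked by Ne6; h7: attacked by Qg7; g8: attacked by Qg7.
White has no legal moves → checkmate.

yes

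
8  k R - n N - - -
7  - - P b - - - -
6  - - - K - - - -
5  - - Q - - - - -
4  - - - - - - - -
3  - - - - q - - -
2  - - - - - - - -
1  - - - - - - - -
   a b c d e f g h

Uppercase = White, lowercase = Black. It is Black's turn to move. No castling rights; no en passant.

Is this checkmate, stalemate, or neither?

Black to move; black king on a8.
In check: yes, from the white rook on b8.
King squares — a7: attacked by Qc5; b7: attacked by Rb8; b8: attacked by Pc7.
Legal moves for Black: none.
In check with no legal moves → checkmate.

checkmate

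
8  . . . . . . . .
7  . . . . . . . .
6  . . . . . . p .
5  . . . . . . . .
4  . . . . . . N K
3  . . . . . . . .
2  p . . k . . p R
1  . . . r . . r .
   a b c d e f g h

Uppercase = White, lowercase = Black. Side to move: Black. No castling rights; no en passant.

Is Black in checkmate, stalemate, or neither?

Black to move; black king on d2.
In check: no.
Legal moves for Black include: Kd3, Kc3, Ke2, Kc2, Ke1, Kc1, Rh1, Rgf1, Rge1, Rdf1, Rde1, Rc1, Rb1, Ra1, g5+, a1=Q, a1=R, a1=B, ... (list truncated; more exist).
Black has legal moves and is not in check → neither.

neither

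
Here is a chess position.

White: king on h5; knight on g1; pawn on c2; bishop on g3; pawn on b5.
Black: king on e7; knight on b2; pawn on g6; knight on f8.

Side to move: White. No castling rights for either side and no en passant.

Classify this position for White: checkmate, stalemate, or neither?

neither

White to move; white king on h5.
In check: yes, from the black pawn on g6.
Legal moves for White: Kh6, Kg5, Kh4, Kg4.
White is in check but has 4 legal moves → neither.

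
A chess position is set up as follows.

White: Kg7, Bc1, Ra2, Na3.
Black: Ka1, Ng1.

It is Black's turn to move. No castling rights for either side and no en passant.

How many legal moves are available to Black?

1

Black to move; king on a1.
In check: yes, from the white rook on a2.
Legal moves: Kxa2.
Count: 1.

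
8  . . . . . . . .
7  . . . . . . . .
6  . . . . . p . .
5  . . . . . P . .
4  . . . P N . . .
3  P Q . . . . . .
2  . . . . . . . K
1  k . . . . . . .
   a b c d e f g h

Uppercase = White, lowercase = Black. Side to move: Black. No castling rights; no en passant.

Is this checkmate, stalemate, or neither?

stalemate

Black to move; black king on a1.
In check: no.
King squares — b1: attacked by Qb3; a2: attacked by Qb3; b2: attacked by Qb3.
Legal moves for Black: none.
Not in check and no legal moves → stalemate.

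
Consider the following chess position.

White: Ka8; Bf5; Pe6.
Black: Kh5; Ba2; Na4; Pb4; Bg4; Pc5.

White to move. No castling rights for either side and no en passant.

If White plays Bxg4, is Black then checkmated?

no

After Bxg4: black king on h5; in check: yes, from the white bishop on g4.
Black has 5 legal replies: Kh6, Kg6, Kg5, Kh4, Kxg4.
In check but a legal move exists → not checkmate.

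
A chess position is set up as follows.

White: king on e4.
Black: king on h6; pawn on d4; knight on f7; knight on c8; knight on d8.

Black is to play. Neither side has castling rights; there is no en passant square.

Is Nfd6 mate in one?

no

After Nfd6: white king on e4; in check: yes, from the black knight on d6.
White has 6 legal replies: Ke5, Kd5, Kf4, Kxd4, Kf3, Kd3.
In check but a legal move exists → not checkmate.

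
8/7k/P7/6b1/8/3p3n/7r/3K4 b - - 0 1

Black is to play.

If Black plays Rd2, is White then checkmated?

After Rd2: white king on d1; in check: yes, from the black rook on d2.
White has 2 legal replies: Ke1, Kc1.
In check but a legal move exists → not checkmate.

no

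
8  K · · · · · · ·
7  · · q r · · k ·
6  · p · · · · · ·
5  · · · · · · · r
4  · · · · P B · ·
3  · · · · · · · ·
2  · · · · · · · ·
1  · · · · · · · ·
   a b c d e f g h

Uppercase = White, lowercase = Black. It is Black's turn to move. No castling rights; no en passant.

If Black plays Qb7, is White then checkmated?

After Qb7: white king on a8; in check: yes, from the black queen on b7.
King squares — a7: attacked by Qb7; b7: attacked by Rd7; b8: attacked by Qb7.
White has no legal moves → checkmate.

yes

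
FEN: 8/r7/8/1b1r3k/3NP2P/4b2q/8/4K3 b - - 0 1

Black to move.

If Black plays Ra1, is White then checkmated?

After Ra1: white king on e1; in check: yes, from the black rook on a1.
King squares — d1: attacked by Ra1; f1: attacked by Ra1; d2: attacked by Be3; e2: attacked by Bb5; f2: attacked by Be3.
White has no legal moves → checkmate.

yes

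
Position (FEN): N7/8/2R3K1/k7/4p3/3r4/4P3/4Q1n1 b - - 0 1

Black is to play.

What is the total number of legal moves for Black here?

Black to move; king on a5.
In check: yes, from the white queen on e1.
Legal moves: Kb5, Ka4, Rc3, Rd2.
Count: 4.

4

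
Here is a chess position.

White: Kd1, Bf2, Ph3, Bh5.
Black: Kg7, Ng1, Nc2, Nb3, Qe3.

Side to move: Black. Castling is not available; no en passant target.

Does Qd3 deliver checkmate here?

yes

After Qd3: white king on d1; in check: yes, from the black queen on d3.
King squares — c1: attacked by Nb3; e1: attacked by Nc2; c2: attacked by Qd3; d2: attacked by Nb3; e2: attacked by Ng1.
White has no legal moves → checkmate.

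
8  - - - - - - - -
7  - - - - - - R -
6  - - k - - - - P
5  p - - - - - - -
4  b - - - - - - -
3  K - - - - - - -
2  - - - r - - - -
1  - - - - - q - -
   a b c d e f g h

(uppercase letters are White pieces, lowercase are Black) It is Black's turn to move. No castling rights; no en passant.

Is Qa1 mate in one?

yes

After Qa1: white king on a3; in check: yes, from the black queen on a1.
King squares — a2: attacked by Qa1; b2: attacked by Qa1; b3: attacked by Ba4; a4: attacked by Qa1; b4: attacked by Pa5.
White has no legal moves → checkmate.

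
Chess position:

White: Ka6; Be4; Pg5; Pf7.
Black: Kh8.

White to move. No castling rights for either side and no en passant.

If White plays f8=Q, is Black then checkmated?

yes

After f8=Q: black king on h8; in check: yes, from the white queen on f8.
King squares — g7: attacked by Qf8; h7: attacked by Be4; g8: attacked by Qf8.
Black has no legal moves → checkmate.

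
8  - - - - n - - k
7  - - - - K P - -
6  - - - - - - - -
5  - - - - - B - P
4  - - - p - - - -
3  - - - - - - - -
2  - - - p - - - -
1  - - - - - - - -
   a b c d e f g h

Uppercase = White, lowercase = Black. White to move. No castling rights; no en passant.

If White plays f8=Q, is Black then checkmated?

After f8=Q: black king on h8; in check: yes, from the white queen on f8.
King squares — g7: attacked by Qf8; h7: attacked by Bf5; g8: attacked by Qf8.
Black has no legal moves → checkmate.

yes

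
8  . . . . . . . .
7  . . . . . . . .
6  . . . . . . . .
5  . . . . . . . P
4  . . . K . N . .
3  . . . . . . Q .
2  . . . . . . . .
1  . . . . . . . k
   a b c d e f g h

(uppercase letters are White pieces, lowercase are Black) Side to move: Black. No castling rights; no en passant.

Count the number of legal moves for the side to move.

Black to move; king on h1.
In check: no.
Legal moves: none.
Count: 0.

0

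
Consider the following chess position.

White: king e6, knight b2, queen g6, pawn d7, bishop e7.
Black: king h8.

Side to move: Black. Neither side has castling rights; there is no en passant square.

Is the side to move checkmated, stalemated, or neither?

Black to move; black king on h8.
In check: no.
King squares — g7: attacked by Qg6; h7: attacked by Qg6; g8: attacked by Qg6.
Legal moves for Black: none.
Not in check and no legal moves → stalemate.

stalemate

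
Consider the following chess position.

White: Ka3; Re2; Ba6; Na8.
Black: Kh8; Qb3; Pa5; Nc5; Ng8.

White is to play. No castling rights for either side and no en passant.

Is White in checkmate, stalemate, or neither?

checkmate

White to move; white king on a3.
In check: yes, from the black queen on b3.
King squares — a2: attacked by Qb3; b2: attacked by Qb3; b3: attacked by Nc5; a4: attacked by Qb3; b4: attacked by Qb3.
Legal moves for White: none.
In check with no legal moves → checkmate.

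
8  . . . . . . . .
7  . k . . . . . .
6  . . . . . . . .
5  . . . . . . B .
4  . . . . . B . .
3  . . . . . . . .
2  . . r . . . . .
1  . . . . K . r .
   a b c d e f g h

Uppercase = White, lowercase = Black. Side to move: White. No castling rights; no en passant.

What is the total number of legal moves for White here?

White to move; king on e1.
In check: yes, from the black rook on g1.
Legal moves: none.
Count: 0.

0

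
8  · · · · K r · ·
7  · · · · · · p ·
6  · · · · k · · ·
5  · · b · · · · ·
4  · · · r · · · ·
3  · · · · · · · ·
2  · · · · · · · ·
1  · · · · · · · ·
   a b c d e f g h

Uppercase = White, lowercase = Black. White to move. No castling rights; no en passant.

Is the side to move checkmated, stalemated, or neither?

checkmate

White to move; white king on e8.
In check: yes, from the black rook on f8.
King squares — d7: attacked by Rd4; e7: attacked by Bc5; f7: attacked by Ke6; d8: attacked by Rd4; f8: attacked by Bc5.
Legal moves for White: none.
In check with no legal moves → checkmate.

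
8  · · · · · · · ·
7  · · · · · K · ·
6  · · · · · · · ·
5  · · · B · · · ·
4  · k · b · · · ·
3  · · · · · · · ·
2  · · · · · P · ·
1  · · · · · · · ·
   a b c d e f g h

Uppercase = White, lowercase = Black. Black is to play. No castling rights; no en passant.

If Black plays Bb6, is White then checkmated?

After Bb6: white king on f7; in check: no.
White is not in check, so this cannot be checkmate.

no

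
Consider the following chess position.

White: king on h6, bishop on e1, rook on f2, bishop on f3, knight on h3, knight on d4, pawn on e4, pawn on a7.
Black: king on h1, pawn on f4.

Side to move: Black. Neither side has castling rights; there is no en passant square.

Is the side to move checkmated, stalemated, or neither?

checkmate

Black to move; black king on h1.
In check: yes, from the white bishop on f3.
King squares — g1: attacked by Nh3; g2: attacked by Rf2; h2: attacked by Rf2.
Legal moves for Black: none.
In check with no legal moves → checkmate.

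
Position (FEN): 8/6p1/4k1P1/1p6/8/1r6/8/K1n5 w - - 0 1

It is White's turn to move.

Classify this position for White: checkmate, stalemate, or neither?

stalemate

White to move; white king on a1.
In check: no.
King squares — b1: attacked by Rb3; a2: attacked by Nc1; b2: attacked by Rb3.
Legal moves for White: none.
Not in check and no legal moves → stalemate.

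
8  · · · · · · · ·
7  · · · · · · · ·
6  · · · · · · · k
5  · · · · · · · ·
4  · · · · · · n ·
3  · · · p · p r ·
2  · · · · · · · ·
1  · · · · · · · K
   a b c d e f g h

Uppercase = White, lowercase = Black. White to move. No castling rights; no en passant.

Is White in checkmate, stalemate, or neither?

stalemate

White to move; white king on h1.
In check: no.
King squares — g1: attacked by Rg3; g2: attacked by Pf3; h2: attacked by Ng4.
Legal moves for White: none.
Not in check and no legal moves → stalemate.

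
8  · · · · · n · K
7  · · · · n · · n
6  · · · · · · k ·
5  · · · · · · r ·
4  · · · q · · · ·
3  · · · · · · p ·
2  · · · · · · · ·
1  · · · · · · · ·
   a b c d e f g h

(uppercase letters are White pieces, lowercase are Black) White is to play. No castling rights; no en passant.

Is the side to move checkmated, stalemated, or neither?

White to move; white king on h8.
In check: yes, from the black queen on d4.
King squares — g7: attacked by Qd4; h7: attacked by Kg6; g8: attacked by Ne7.
Legal moves for White: none.
In check with no legal moves → checkmate.

checkmate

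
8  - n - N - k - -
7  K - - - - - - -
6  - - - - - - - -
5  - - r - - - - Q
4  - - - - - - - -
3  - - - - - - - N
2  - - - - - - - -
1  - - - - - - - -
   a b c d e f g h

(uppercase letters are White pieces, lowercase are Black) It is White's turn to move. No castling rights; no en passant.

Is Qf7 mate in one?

yes

After Qf7: black king on f8; in check: yes, from the white queen on f7.
King squares — e7: attacked by Qf7; f7: attacked by Nd8; g7: attacked by Qf7; e8: attacked by Qf7; g8: attacked by Qf7.
Black has no legal moves → checkmate.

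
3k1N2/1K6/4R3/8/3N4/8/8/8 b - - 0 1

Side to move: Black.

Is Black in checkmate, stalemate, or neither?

stalemate

Black to move; black king on d8.
In check: no.
King squares — c7: attacked by Kb7; d7: attacked by Nf8; e7: attacked by Re6; c8: attacked by Kb7; e8: attacked by Re6.
Legal moves for Black: none.
Not in check and no legal moves → stalemate.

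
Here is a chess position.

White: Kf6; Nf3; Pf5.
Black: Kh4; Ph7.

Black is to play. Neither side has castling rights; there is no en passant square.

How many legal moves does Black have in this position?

4

Black to move; king on h4.
In check: yes, from the white knight on f3.
Legal moves: Kh5, Kg4, Kh3, Kg3.
Count: 4.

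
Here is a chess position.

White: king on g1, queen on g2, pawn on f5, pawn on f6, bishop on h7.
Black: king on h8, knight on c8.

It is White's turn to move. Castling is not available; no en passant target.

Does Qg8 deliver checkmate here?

yes

After Qg8: black king on h8; in check: yes, from the white queen on g8.
King squares — g7: attacked by Pf6; h7: attacked by Qg8; g8: attacked by Bh7.
Black has no legal moves → checkmate.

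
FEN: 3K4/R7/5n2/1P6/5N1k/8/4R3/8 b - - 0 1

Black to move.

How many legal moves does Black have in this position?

Black to move; king on h4.
In check: no.
Legal moves: Ng8, Ne8, Nh7, Nd7, Nh5, Nd5, Ng4, Ne4, Kg5, Kg4, Kg3.
Count: 11.

11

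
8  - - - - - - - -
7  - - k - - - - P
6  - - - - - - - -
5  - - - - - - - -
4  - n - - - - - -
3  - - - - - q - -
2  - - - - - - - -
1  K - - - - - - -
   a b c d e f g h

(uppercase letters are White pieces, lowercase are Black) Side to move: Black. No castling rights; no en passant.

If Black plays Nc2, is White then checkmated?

After Nc2: white king on a1; in check: yes, from the black knight on c2.
White has 3 legal replies: Kb2, Ka2, Kb1.
In check but a legal move exists → not checkmate.

no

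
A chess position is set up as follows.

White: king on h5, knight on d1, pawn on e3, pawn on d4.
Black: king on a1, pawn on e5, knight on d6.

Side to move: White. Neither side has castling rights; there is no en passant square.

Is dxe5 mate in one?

After dxe5: black king on a1; in check: no.
Black is not in check, so this cannot be checkmate.

no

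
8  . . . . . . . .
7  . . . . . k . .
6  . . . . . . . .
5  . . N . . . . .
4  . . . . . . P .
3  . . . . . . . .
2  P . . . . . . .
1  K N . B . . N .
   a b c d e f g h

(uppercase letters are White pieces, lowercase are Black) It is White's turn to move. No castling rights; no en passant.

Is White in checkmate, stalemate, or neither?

White to move; white king on a1.
In check: no.
Legal moves for White include: Nd7, Nb7, Ne6, Na6, Ne4, Na4, Nd3, Nb3, Nh3, Nf3, Ne2, Ba4, Bf3, Bb3+, Be2, Bc2, Nc3, Na3, ... (list truncated; more exist).
White has legal moves and is not in check → neither.

neither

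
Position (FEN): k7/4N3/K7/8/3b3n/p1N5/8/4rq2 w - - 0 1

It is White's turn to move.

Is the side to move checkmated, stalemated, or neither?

neither

White to move; white king on a6.
In check: yes, from the black queen on f1.
Legal moves for White: Ka5, Nb5, Ne2.
White is in check but has 3 legal moves → neither.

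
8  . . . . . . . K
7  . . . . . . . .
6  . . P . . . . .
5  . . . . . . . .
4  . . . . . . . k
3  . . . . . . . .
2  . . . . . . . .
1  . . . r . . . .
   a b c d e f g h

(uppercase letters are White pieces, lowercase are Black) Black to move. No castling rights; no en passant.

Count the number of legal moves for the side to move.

19

Black to move; king on h4.
In check: no.
Legal moves: Kh5, Kg5, Kg4, Kh3, Kg3, Rd8+, Rd7, Rd6, Rd5, Rd4, Rd3, Rd2, Rh1, Rg1, Rf1, Re1, Rc1, Rb1, Ra1.
Count: 19.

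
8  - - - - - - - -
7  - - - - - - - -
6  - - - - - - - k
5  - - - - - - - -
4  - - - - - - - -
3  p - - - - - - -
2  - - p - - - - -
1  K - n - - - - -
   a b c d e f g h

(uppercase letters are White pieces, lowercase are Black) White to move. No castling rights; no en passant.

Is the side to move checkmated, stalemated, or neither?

stalemate

White to move; white king on a1.
In check: no.
King squares — b1: attacked by Pc2; a2: attacked by Nc1; b2: attacked by Pa3.
Legal moves for White: none.
Not in check and no legal moves → stalemate.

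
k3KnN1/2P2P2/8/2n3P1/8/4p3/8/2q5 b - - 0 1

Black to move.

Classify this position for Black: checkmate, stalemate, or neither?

Black to move; black king on a8.
In check: no.
Legal moves for Black include: Nh7, Nfd7, Ng6, Nfe6, Kb7, Ka7, Ncd7, Nb7, Nce6, Na6, Ne4, Na4, Nd3, Nb3, Qc4, Qc3, Qa3, Qd2, ... (list truncated; more exist).
Black has legal moves and is not in check → neither.

neither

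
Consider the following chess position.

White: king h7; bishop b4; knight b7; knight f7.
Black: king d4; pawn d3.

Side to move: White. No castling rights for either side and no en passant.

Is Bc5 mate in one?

no

After Bc5: black king on d4; in check: yes, from the white bishop on c5.
Black has 4 legal replies: Kd5, Ke4, Kc4, Kc3.
In check but a legal move exists → not checkmate.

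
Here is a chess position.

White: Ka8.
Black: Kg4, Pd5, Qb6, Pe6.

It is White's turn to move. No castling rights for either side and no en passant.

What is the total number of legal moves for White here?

0

White to move; king on a8.
In check: no.
Legal moves: none.
Count: 0.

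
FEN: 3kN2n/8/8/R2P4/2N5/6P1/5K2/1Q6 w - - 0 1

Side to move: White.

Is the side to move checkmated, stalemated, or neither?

neither

White to move; white king on f2.
In check: no.
Legal moves for White include: Ng7, Nc7, Nf6, Ned6, Ra8+, Ra7, Ra6, Rc5, Rb5, Ra4, Ra3, Ra2, Ra1, Ncd6, Nb6, Ne5, Ne3, Na3, ... (list truncated; more exist).
White has legal moves and is not in check → neither.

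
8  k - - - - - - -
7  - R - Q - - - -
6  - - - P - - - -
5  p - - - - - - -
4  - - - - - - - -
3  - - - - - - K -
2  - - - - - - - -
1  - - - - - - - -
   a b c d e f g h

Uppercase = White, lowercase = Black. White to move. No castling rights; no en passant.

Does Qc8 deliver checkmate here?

After Qc8: black king on a8; in check: yes, from the white queen on c8.
King squares — a7: attacked by Rb7; b7: attacked by Qc8; b8: attacked by Rb7.
Black has no legal moves → checkmate.

yes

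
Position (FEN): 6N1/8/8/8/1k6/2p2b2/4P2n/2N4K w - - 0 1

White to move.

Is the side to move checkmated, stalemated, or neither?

White to move; white king on h1.
In check: yes, from the black bishop on f3.
King squares — g1: available; g2: attacked by Bf3; h2: available.
Legal moves for White: Kxh2, Kg1, exf3.
White is in check but has 3 legal moves → neither.

neither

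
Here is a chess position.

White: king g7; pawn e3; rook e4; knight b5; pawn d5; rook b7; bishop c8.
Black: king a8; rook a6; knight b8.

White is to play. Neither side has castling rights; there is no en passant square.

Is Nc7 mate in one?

After Nc7: black king on a8; in check: yes, from the white knight on c7.
King squares — a7: attacked by Rb7; b7: attacked by Bc8; b8: own knight.
Black has no legal moves → checkmate.

yes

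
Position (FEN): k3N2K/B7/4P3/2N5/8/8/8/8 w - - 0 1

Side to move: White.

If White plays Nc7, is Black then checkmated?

no

After Nc7: black king on a8; in check: yes, from the white knight on c7.
Black has 1 legal reply: Kxa7.
In check but a legal move exists → not checkmate.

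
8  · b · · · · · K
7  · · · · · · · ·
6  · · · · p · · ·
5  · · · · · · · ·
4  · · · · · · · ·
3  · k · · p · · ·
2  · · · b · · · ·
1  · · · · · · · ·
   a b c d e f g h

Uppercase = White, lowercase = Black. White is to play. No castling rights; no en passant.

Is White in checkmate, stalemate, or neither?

neither

White to move; white king on h8.
In check: no.
Legal moves for White: Kg8, Kh7, Kg7.
White has 3 legal moves and is not in check → neither.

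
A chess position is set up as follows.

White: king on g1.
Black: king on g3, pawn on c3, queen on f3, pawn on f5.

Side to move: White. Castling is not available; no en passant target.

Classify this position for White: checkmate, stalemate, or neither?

stalemate

White to move; white king on g1.
In check: no.
King squares — f1: attacked by Qf3; h1: attacked by Qf3; f2: attacked by Qf3; g2: attacked by Qf3; h2: attacked by Kg3.
Legal moves for White: none.
Not in check and no legal moves → stalemate.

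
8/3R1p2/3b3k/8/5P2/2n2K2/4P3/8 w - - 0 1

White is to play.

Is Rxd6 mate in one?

After Rxd6: black king on h6; in check: yes, from the white rook on d6.
Black has 4 legal replies: Kh7, Kg7, Kh5, f6.
In check but a legal move exists → not checkmate.

no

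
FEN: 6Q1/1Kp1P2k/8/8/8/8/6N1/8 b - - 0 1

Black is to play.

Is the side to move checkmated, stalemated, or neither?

Black to move; black king on h7.
In check: yes, from the white queen on g8.
Legal moves for Black: Kxg8, Kh6.
Black is in check but has 2 legal moves → neither.

neither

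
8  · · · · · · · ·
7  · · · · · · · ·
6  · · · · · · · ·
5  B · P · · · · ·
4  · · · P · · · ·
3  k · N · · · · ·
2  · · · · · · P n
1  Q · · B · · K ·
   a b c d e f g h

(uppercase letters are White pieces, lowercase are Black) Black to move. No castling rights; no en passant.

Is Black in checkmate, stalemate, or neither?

checkmate

Black to move; black king on a3.
In check: yes, from the white queen on a1.
King squares — a2: attacked by Qa1; b2: attacked by Qa1; b3: attacked by Bd1; a4: attacked by Qa1; b4: attacked by Ba5.
Legal moves for Black: none.
In check with no legal moves → checkmate.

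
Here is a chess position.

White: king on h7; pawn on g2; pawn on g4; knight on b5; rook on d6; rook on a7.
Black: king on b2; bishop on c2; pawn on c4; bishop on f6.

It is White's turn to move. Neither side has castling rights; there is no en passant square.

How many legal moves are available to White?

3

White to move; king on h7.
In check: yes, from the black bishop on c2.
Legal moves: Kg8, Kh6, Rd3.
Count: 3.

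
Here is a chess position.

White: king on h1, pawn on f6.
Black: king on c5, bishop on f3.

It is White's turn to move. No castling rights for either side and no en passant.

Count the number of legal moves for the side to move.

2

White to move; king on h1.
In check: yes, from the black bishop on f3.
Legal moves: Kh2, Kg1.
Count: 2.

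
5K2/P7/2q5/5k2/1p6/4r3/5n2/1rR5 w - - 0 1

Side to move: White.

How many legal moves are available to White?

White to move; king on f8.
In check: no.
Legal moves: Kg8, Kg7, Kf7, Rxc6, Rc5+, Rc4, Rc3, Rc2, Rh1, Rg1, Rf1, Re1, Rd1, Rxb1, a8=Q, a8=R, a8=B, a8=N.
Count: 18.

18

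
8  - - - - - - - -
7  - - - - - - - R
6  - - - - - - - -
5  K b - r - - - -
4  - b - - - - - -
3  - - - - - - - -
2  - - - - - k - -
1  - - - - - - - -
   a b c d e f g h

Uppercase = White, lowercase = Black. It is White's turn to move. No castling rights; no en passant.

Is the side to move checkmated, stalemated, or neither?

White to move; white king on a5.
In check: yes, from the black bishop on b4.
Legal moves for White: Kb6, Kxb4.
White is in check but has 2 legal moves → neither.

neither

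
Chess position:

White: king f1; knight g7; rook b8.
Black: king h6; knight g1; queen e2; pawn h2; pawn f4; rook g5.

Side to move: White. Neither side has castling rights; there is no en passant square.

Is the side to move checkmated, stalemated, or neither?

White to move; white king on f1.
In check: yes, from the black queen on e2.
King squares — e1: attacked by Qe2; g1: attacked by Ph2; e2: attacked by Ng1; f2: attacked by Qe2; g2: attacked by Qe2.
Legal moves for White: none.
In check with no legal moves → checkmate.

checkmate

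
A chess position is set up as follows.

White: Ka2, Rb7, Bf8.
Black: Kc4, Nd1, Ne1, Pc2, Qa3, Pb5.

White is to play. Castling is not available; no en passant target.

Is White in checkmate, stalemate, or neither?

White to move; white king on a2.
In check: yes, from the black queen on a3.
King squares — a1: attacked by Qa3; b1: attacked by Pc2; b2: attacked by Nd1; a3: available; b3: attacked by Qa3.
Legal moves for White: Kxa3, Bxa3.
White is in check but has 2 legal moves → neither.

neither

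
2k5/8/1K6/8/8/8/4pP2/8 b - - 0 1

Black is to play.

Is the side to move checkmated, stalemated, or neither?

neither

Black to move; black king on c8.
In check: no.
Legal moves for Black: Kd8, Kb8, Kd7, e1=Q, e1=R, e1=B, e1=N.
Black has 7 legal moves and is not in check → neither.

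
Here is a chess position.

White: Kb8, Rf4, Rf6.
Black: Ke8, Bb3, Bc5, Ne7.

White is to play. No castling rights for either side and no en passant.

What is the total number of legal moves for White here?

24

White to move; king on b8.
In check: no.
Legal moves: Ka8, Kc7, Kb7, Rf8+, Rf7, Rh6, Rg6, Re6, Rd6, Rc6, Rb6, Ra6, R6f5, R4f5, Rh4, Rg4, Re4, Rd4, Rc4, Rb4, Ra4, Rf3, Rf2, Rf1.
Count: 24.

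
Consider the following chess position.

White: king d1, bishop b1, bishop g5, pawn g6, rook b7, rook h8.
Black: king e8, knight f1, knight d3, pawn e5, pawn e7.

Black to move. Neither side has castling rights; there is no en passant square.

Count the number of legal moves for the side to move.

0

Black to move; king on e8.
In check: yes, from the white rook on h8.
Legal moves: none.
Count: 0.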